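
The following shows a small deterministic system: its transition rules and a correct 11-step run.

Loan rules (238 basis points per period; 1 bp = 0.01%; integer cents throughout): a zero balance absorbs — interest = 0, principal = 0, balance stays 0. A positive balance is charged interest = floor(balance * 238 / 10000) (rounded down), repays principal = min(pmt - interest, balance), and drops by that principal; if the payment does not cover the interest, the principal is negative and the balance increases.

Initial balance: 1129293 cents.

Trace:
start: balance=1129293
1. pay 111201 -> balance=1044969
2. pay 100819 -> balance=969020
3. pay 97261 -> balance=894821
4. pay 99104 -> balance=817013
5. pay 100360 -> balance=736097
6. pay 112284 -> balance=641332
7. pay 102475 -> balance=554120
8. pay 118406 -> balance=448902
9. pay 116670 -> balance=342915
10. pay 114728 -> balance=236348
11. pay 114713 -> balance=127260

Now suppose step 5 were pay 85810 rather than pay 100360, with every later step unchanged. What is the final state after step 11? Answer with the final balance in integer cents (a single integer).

(re-executing from step 5 with the substitution; state before step 5: balance=817013)
5. pay 85810 -> balance=750647
6. pay 112284 -> balance=656228
7. pay 102475 -> balance=569371
8. pay 118406 -> balance=464516
9. pay 116670 -> balance=358901
10. pay 114728 -> balance=252714
11. pay 114713 -> balance=144015

144015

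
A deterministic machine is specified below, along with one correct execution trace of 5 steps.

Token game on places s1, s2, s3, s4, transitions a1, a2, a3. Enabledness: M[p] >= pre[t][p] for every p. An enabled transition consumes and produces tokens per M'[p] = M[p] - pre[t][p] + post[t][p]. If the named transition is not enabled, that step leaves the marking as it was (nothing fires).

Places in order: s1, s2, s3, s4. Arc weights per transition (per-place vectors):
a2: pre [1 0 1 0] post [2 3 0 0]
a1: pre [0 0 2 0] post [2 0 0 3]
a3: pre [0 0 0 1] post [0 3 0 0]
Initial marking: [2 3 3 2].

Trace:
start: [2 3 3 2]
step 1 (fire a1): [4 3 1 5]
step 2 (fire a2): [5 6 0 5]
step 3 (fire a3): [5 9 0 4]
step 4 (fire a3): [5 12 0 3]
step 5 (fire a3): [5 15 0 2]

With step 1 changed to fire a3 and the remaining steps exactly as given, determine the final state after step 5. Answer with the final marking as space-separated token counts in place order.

3 12 2 0

(re-executing from step 1 with the substitution; state before step 1: [2 3 3 2])
step 1 (fire a3): [2 6 3 1]
step 2 (fire a2): [3 9 2 1]
step 3 (fire a3): [3 12 2 0]
step 4 (fire a3): [3 12 2 0]
step 5 (fire a3): [3 12 2 0]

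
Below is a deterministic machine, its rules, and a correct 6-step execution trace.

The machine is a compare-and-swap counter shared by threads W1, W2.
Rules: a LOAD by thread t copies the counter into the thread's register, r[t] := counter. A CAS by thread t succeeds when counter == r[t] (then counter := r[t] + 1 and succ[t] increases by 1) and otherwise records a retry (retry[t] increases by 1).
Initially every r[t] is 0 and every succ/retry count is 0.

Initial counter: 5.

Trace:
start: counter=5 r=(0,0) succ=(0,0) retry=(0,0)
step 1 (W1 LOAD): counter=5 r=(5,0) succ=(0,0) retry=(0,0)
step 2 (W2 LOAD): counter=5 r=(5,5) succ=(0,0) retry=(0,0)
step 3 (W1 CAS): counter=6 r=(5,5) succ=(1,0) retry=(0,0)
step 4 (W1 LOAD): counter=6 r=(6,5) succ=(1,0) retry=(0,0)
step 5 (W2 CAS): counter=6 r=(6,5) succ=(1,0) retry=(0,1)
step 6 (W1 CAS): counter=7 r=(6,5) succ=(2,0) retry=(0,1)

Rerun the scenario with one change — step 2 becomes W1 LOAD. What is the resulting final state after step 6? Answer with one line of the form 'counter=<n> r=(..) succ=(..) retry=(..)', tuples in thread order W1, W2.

counter=7 r=(6,0) succ=(2,0) retry=(0,1)

(re-executing from step 2 with the substitution; state before step 2: counter=5 r=(5,0) succ=(0,0) retry=(0,0))
step 2 (W1 LOAD): counter=5 r=(5,0) succ=(0,0) retry=(0,0)
step 3 (W1 CAS): counter=6 r=(5,0) succ=(1,0) retry=(0,0)
step 4 (W1 LOAD): counter=6 r=(6,0) succ=(1,0) retry=(0,0)
step 5 (W2 CAS): counter=6 r=(6,0) succ=(1,0) retry=(0,1)
step 6 (W1 CAS): counter=7 r=(6,0) succ=(2,0) retry=(0,1)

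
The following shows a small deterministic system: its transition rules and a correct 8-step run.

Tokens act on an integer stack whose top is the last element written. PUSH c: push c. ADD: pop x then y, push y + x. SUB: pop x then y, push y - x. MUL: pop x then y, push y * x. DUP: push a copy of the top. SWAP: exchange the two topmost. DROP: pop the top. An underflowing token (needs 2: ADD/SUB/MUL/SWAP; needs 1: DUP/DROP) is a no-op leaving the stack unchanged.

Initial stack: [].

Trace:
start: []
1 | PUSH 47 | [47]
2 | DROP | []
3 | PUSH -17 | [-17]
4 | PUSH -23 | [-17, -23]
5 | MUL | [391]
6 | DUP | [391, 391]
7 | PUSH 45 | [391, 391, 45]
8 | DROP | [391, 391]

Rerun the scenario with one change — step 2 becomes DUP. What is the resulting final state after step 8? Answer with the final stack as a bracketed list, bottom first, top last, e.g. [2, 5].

[47, 47, 391, 391]

(re-executing from step 2 with the substitution; state before step 2: [47])
2 | DUP | [47, 47]
3 | PUSH -17 | [47, 47, -17]
4 | PUSH -23 | [47, 47, -17, -23]
5 | MUL | [47, 47, 391]
6 | DUP | [47, 47, 391, 391]
7 | PUSH 45 | [47, 47, 391, 391, 45]
8 | DROP | [47, 47, 391, 391]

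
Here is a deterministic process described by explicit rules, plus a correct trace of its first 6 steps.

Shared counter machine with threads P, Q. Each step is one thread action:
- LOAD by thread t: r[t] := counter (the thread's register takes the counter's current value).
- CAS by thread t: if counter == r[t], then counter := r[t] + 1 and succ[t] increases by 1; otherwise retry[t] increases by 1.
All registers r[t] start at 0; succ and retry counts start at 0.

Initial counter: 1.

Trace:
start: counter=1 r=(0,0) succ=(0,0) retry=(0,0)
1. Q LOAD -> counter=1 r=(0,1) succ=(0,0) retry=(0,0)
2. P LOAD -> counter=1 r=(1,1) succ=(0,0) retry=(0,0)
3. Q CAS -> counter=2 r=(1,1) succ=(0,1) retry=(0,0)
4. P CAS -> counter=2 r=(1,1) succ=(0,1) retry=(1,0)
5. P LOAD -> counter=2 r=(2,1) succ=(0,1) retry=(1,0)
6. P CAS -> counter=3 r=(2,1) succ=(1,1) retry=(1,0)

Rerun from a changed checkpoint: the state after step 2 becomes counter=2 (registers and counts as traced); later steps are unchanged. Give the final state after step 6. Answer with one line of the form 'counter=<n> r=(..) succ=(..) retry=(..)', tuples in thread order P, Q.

state after step 2 := counter=2 r=(1,1) succ=(0,0) retry=(0,0)
3. Q CAS -> counter=2 r=(1,1) succ=(0,0) retry=(0,1)
4. P CAS -> counter=2 r=(1,1) succ=(0,0) retry=(1,1)
5. P LOAD -> counter=2 r=(2,1) succ=(0,0) retry=(1,1)
6. P CAS -> counter=3 r=(2,1) succ=(1,0) retry=(1,1)

counter=3 r=(2,1) succ=(1,0) retry=(1,1)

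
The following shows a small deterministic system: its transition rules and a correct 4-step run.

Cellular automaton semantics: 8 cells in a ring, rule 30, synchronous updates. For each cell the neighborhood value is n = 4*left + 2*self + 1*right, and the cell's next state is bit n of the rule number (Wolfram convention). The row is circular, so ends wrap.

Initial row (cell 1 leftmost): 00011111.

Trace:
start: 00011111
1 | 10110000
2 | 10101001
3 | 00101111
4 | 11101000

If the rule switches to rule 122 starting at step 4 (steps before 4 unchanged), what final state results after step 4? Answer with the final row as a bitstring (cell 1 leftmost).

11011001

(re-executing step 4 under rule 122; state before step 4: 00101111)
4 | 11011001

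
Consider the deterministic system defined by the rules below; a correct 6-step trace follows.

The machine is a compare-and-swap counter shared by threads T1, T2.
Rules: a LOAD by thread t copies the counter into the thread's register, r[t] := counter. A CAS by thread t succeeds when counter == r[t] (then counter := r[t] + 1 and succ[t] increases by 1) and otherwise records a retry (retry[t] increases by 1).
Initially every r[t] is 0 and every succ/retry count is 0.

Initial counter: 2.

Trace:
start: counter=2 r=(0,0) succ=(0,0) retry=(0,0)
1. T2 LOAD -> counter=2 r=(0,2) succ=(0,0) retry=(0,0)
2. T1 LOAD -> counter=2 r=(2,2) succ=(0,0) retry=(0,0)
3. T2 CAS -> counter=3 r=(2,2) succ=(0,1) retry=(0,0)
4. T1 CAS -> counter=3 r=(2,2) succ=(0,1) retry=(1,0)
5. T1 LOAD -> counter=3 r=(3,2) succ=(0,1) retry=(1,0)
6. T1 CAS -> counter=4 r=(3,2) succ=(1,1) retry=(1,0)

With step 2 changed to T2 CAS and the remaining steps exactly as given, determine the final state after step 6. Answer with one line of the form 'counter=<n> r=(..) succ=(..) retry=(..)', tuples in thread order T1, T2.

(re-executing from step 2 with the substitution; state before step 2: counter=2 r=(0,2) succ=(0,0) retry=(0,0))
2. T2 CAS -> counter=3 r=(0,2) succ=(0,1) retry=(0,0)
3. T2 CAS -> counter=3 r=(0,2) succ=(0,1) retry=(0,1)
4. T1 CAS -> counter=3 r=(0,2) succ=(0,1) retry=(1,1)
5. T1 LOAD -> counter=3 r=(3,2) succ=(0,1) retry=(1,1)
6. T1 CAS -> counter=4 r=(3,2) succ=(1,1) retry=(1,1)

counter=4 r=(3,2) succ=(1,1) retry=(1,1)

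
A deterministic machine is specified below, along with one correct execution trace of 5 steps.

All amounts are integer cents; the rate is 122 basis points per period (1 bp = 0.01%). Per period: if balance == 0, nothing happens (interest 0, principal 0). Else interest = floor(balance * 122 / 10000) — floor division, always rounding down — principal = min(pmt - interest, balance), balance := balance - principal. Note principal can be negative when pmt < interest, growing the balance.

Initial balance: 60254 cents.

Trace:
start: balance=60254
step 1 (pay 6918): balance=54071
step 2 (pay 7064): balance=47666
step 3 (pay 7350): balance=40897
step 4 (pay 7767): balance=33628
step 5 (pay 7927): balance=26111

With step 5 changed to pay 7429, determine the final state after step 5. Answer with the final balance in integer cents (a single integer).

(re-executing from step 5 with the substitution; state before step 5: balance=33628)
step 5 (pay 7429): balance=26609

26609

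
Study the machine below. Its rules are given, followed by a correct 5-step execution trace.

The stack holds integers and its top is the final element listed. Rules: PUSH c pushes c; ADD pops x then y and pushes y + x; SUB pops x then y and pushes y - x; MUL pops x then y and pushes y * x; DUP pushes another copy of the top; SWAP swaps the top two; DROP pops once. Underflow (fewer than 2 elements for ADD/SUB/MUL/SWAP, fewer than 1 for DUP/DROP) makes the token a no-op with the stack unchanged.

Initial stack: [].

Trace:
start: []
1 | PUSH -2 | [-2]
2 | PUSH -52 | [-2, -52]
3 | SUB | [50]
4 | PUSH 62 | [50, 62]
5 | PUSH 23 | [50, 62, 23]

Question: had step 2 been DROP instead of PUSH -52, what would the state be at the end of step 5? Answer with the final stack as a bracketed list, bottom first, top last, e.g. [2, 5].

(re-executing from step 2 with the substitution; state before step 2: [-2])
2 | DROP | []
3 | SUB | []
4 | PUSH 62 | [62]
5 | PUSH 23 | [62, 23]

[62, 23]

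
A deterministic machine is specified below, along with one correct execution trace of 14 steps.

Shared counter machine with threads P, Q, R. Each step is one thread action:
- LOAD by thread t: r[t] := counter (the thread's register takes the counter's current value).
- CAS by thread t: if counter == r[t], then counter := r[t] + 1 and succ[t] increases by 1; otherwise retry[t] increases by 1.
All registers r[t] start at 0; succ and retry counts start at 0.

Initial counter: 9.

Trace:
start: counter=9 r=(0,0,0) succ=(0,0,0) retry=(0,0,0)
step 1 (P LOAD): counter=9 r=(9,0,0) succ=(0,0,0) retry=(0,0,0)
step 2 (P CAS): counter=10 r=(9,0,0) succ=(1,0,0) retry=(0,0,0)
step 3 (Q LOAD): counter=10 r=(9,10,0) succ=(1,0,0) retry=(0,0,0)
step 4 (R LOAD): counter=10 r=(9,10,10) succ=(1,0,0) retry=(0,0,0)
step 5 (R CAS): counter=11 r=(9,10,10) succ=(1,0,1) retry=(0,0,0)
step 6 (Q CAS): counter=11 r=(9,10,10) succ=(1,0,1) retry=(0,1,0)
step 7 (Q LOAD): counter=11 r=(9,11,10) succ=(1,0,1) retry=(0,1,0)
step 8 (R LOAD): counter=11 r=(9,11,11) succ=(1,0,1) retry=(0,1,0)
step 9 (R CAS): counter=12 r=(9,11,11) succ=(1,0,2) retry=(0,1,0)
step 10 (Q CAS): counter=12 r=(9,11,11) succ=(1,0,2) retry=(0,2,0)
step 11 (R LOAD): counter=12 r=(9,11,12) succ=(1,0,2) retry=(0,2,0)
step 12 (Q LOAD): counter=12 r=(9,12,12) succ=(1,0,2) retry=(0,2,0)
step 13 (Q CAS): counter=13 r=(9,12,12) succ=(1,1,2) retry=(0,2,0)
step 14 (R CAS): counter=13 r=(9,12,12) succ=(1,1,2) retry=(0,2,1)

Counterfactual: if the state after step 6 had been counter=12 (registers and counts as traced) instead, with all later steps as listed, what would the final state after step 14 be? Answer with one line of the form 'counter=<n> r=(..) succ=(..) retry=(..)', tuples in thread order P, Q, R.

counter=14 r=(9,13,13) succ=(1,1,2) retry=(0,2,1)

state after step 6 := counter=12 r=(9,10,10) succ=(1,0,1) retry=(0,1,0)
step 7 (Q LOAD): counter=12 r=(9,12,10) succ=(1,0,1) retry=(0,1,0)
step 8 (R LOAD): counter=12 r=(9,12,12) succ=(1,0,1) retry=(0,1,0)
step 9 (R CAS): counter=13 r=(9,12,12) succ=(1,0,2) retry=(0,1,0)
step 10 (Q CAS): counter=13 r=(9,12,12) succ=(1,0,2) retry=(0,2,0)
step 11 (R LOAD): counter=13 r=(9,12,13) succ=(1,0,2) retry=(0,2,0)
step 12 (Q LOAD): counter=13 r=(9,13,13) succ=(1,0,2) retry=(0,2,0)
step 13 (Q CAS): counter=14 r=(9,13,13) succ=(1,1,2) retry=(0,2,0)
step 14 (R CAS): counter=14 r=(9,13,13) succ=(1,1,2) retry=(0,2,1)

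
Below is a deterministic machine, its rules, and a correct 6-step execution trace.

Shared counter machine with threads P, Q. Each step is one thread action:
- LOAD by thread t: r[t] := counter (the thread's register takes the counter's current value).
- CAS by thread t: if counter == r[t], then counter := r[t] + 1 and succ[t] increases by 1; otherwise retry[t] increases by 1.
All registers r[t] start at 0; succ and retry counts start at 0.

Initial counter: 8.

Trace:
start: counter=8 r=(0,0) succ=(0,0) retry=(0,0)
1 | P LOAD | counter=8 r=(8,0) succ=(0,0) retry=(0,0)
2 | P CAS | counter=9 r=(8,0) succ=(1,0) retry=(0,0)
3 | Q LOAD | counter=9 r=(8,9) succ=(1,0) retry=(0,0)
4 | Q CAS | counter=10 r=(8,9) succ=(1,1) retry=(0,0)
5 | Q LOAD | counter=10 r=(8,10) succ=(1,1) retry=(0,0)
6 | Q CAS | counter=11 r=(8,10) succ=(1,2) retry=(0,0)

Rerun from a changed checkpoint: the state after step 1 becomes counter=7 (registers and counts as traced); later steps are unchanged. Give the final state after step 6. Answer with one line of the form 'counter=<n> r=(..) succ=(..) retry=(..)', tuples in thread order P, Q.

counter=9 r=(8,8) succ=(0,2) retry=(1,0)

state after step 1 := counter=7 r=(8,0) succ=(0,0) retry=(0,0)
2 | P CAS | counter=7 r=(8,0) succ=(0,0) retry=(1,0)
3 | Q LOAD | counter=7 r=(8,7) succ=(0,0) retry=(1,0)
4 | Q CAS | counter=8 r=(8,7) succ=(0,1) retry=(1,0)
5 | Q LOAD | counter=8 r=(8,8) succ=(0,1) retry=(1,0)
6 | Q CAS | counter=9 r=(8,8) succ=(0,2) retry=(1,0)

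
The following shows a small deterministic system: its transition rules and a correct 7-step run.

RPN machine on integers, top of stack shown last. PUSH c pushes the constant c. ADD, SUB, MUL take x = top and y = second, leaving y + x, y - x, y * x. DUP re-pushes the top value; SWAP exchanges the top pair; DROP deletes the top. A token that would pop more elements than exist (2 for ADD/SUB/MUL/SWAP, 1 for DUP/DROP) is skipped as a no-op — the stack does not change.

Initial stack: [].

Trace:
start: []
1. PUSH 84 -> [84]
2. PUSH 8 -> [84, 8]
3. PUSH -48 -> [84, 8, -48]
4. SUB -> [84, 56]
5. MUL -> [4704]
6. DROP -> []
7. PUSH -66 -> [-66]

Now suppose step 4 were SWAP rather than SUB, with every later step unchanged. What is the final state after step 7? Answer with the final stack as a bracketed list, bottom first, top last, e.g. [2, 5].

[84, -66]

(re-executing from step 4 with the substitution; state before step 4: [84, 8, -48])
4. SWAP -> [84, -48, 8]
5. MUL -> [84, -384]
6. DROP -> [84]
7. PUSH -66 -> [84, -66]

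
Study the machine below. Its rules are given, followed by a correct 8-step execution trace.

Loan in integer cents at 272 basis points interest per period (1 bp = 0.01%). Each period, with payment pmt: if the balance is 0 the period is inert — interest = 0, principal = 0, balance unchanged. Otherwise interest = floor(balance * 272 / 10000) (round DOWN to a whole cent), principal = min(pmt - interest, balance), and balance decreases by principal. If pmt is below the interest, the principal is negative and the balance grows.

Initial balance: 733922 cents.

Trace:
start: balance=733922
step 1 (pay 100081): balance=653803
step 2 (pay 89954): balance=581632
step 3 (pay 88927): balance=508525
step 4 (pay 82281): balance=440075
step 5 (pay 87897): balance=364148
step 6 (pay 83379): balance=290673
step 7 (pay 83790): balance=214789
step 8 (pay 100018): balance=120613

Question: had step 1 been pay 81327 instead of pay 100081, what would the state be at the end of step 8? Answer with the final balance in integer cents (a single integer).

143242

(re-executing from step 1 with the substitution; state before step 1: balance=733922)
step 1 (pay 81327): balance=672557
step 2 (pay 89954): balance=600896
step 3 (pay 88927): balance=528313
step 4 (pay 82281): balance=460402
step 5 (pay 87897): balance=385027
step 6 (pay 83379): balance=312120
step 7 (pay 83790): balance=236819
step 8 (pay 100018): balance=143242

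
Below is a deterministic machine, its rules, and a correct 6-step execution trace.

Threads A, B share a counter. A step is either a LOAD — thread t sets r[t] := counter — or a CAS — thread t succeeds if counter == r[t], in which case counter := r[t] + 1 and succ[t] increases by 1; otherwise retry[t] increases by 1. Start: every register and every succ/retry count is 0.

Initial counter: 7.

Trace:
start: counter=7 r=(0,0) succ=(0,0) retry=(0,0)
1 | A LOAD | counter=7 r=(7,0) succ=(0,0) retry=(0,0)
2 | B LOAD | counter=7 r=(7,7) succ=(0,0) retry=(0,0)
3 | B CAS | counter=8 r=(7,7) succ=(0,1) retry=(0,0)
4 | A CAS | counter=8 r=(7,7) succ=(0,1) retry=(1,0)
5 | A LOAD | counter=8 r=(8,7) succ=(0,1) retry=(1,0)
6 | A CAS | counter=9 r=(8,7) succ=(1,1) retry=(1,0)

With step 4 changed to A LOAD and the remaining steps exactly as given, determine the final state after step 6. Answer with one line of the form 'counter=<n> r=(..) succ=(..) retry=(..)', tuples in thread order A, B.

counter=9 r=(8,7) succ=(1,1) retry=(0,0)

(re-executing from step 4 with the substitution; state before step 4: counter=8 r=(7,7) succ=(0,1) retry=(0,0))
4 | A LOAD | counter=8 r=(8,7) succ=(0,1) retry=(0,0)
5 | A LOAD | counter=8 r=(8,7) succ=(0,1) retry=(0,0)
6 | A CAS | counter=9 r=(8,7) succ=(1,1) retry=(0,0)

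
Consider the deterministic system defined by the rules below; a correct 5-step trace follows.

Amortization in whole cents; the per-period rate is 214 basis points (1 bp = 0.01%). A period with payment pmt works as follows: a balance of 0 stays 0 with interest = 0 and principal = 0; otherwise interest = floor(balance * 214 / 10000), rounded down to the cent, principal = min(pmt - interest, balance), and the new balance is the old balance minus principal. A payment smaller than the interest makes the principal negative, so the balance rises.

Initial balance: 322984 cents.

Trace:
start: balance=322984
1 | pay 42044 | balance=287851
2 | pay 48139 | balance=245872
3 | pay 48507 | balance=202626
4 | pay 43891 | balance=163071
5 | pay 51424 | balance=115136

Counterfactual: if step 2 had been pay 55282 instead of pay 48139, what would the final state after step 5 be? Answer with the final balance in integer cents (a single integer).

107525

(re-executing from step 2 with the substitution; state before step 2: balance=287851)
2 | pay 55282 | balance=238729
3 | pay 48507 | balance=195330
4 | pay 43891 | balance=155619
5 | pay 51424 | balance=107525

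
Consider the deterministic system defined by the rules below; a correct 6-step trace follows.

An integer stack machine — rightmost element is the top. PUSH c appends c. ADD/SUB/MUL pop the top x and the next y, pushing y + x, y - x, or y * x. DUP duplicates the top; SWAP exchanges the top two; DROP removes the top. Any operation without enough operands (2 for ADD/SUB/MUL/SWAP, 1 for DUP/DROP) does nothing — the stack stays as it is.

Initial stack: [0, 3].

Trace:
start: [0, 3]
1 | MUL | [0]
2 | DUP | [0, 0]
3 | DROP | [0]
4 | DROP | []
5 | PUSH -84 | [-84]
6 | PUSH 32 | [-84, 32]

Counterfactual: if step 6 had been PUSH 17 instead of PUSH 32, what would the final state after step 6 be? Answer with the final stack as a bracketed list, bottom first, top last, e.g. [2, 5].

(re-executing from step 6 with the substitution; state before step 6: [-84])
6 | PUSH 17 | [-84, 17]

[-84, 17]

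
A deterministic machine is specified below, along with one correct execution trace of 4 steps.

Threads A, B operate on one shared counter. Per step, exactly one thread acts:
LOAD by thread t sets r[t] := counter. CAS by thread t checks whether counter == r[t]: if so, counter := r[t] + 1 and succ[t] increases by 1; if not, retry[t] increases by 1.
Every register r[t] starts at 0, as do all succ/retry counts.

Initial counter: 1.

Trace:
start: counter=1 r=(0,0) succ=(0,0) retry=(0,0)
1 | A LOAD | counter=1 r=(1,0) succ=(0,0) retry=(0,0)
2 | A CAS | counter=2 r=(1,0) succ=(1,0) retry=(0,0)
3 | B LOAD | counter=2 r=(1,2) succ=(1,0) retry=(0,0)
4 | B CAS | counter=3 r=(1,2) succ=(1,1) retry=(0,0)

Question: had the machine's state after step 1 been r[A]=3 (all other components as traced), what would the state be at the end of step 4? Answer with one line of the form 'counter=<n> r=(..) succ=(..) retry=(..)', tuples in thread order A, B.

state after step 1 := counter=1 r=(3,0) succ=(0,0) retry=(0,0)
2 | A CAS | counter=1 r=(3,0) succ=(0,0) retry=(1,0)
3 | B LOAD | counter=1 r=(3,1) succ=(0,0) retry=(1,0)
4 | B CAS | counter=2 r=(3,1) succ=(0,1) retry=(1,0)

counter=2 r=(3,1) succ=(0,1) retry=(1,0)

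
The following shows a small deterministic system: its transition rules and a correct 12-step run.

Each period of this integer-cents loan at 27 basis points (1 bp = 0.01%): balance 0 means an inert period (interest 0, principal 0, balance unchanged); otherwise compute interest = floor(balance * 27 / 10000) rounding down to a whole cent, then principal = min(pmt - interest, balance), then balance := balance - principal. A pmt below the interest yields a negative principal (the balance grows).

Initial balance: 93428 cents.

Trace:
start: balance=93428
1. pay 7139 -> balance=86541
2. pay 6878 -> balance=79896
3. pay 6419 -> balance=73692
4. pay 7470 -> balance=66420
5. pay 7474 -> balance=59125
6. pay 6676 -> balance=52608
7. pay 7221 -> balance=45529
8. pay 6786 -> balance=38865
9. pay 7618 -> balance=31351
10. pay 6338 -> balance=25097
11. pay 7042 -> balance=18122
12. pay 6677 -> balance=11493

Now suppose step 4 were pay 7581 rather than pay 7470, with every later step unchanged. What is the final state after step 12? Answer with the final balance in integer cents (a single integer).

(re-executing from step 4 with the substitution; state before step 4: balance=73692)
4. pay 7581 -> balance=66309
5. pay 7474 -> balance=59014
6. pay 6676 -> balance=52497
7. pay 7221 -> balance=45417
8. pay 6786 -> balance=38753
9. pay 7618 -> balance=31239
10. pay 6338 -> balance=24985
11. pay 7042 -> balance=18010
12. pay 6677 -> balance=11381

11381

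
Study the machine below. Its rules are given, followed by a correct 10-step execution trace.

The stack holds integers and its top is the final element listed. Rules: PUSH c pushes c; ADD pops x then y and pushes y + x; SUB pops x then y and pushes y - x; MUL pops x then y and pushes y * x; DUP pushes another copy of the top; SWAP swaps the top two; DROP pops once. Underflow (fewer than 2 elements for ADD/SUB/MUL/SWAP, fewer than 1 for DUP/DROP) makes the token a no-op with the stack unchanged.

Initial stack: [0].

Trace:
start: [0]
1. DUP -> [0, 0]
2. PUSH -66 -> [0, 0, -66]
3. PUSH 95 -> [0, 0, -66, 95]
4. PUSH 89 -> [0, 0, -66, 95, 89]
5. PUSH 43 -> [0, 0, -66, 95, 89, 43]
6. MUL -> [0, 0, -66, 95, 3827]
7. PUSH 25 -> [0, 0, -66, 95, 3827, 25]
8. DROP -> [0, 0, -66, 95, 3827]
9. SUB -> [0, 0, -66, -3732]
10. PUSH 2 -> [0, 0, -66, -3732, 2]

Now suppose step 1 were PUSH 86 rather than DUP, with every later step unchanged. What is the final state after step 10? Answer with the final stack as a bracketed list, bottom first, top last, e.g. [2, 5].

(re-executing from step 1 with the substitution; state before step 1: [0])
1. PUSH 86 -> [0, 86]
2. PUSH -66 -> [0, 86, -66]
3. PUSH 95 -> [0, 86, -66, 95]
4. PUSH 89 -> [0, 86, -66, 95, 89]
5. PUSH 43 -> [0, 86, -66, 95, 89, 43]
6. MUL -> [0, 86, -66, 95, 3827]
7. PUSH 25 -> [0, 86, -66, 95, 3827, 25]
8. DROP -> [0, 86, -66, 95, 3827]
9. SUB -> [0, 86, -66, -3732]
10. PUSH 2 -> [0, 86, -66, -3732, 2]

[0, 86, -66, -3732, 2]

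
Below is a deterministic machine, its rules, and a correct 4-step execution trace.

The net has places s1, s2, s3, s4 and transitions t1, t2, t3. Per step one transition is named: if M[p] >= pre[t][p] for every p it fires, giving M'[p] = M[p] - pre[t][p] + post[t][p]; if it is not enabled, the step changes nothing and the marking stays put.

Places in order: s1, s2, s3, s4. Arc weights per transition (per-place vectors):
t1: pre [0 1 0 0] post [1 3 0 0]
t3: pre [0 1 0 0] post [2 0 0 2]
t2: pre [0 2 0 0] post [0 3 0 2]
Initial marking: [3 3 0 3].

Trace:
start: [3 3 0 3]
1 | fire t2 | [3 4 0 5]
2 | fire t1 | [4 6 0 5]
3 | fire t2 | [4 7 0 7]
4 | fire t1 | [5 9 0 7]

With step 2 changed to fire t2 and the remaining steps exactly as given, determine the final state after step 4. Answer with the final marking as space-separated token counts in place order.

4 8 0 9

(re-executing from step 2 with the substitution; state before step 2: [3 4 0 5])
2 | fire t2 | [3 5 0 7]
3 | fire t2 | [3 6 0 9]
4 | fire t1 | [4 8 0 9]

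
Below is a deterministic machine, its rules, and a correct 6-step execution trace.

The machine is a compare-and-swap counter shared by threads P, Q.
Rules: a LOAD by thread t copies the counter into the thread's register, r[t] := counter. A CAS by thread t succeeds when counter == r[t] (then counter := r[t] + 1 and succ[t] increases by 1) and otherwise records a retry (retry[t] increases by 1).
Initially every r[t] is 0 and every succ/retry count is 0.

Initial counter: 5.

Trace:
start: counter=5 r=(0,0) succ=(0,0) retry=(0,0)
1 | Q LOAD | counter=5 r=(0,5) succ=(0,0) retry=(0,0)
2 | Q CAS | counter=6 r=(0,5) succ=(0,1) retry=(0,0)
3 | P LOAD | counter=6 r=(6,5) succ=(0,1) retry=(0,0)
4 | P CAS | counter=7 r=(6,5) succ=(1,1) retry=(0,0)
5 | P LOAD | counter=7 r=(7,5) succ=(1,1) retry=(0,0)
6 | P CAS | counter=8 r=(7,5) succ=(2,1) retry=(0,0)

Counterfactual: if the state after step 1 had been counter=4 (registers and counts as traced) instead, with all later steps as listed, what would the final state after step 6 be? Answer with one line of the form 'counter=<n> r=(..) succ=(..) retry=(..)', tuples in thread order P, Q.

state after step 1 := counter=4 r=(0,5) succ=(0,0) retry=(0,0)
2 | Q CAS | counter=4 r=(0,5) succ=(0,0) retry=(0,1)
3 | P LOAD | counter=4 r=(4,5) succ=(0,0) retry=(0,1)
4 | P CAS | counter=5 r=(4,5) succ=(1,0) retry=(0,1)
5 | P LOAD | counter=5 r=(5,5) succ=(1,0) retry=(0,1)
6 | P CAS | counter=6 r=(5,5) succ=(2,0) retry=(0,1)

counter=6 r=(5,5) succ=(2,0) retry=(0,1)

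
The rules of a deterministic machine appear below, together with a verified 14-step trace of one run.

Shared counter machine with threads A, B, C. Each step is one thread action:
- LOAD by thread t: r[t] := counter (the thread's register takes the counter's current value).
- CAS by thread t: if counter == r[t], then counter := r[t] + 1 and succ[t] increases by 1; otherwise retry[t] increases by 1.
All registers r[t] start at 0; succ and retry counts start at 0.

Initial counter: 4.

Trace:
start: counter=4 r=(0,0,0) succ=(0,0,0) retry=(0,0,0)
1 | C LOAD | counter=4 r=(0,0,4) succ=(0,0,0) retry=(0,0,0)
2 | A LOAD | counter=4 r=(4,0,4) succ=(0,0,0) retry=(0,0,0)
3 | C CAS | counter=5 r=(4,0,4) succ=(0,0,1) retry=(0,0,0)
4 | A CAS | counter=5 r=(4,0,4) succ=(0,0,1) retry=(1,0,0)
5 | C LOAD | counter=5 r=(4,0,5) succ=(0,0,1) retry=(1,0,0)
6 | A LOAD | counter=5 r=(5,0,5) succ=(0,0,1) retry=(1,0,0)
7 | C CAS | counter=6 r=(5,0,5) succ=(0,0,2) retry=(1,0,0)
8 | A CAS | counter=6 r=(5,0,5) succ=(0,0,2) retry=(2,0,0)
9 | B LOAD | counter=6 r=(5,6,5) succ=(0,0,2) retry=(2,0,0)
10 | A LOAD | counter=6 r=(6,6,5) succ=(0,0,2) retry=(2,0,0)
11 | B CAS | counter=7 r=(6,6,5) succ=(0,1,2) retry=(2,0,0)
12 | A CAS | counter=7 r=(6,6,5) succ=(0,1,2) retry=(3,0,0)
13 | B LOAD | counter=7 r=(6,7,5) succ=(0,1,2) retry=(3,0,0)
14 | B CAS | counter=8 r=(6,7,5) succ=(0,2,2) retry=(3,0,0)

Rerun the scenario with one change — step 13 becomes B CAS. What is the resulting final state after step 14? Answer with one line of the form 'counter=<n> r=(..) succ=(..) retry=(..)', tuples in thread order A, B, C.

(re-executing from step 13 with the substitution; state before step 13: counter=7 r=(6,6,5) succ=(0,1,2) retry=(3,0,0))
13 | B CAS | counter=7 r=(6,6,5) succ=(0,1,2) retry=(3,1,0)
14 | B CAS | counter=7 r=(6,6,5) succ=(0,1,2) retry=(3,2,0)

counter=7 r=(6,6,5) succ=(0,1,2) retry=(3,2,0)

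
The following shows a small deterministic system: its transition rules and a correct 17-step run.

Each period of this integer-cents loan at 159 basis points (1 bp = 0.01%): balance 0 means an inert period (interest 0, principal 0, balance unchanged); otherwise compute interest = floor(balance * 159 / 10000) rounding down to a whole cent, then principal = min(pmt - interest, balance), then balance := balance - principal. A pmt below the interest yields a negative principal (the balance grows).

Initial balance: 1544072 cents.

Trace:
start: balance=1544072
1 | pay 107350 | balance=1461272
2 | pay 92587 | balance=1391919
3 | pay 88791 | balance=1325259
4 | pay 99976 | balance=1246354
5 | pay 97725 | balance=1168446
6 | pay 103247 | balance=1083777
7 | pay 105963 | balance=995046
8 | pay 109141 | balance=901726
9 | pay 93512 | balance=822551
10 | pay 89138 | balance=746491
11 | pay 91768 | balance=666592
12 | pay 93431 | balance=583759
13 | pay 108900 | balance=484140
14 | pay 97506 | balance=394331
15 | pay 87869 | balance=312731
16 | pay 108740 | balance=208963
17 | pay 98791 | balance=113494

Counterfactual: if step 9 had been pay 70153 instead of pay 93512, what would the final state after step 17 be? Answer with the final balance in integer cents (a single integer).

(re-executing from step 9 with the substitution; state before step 9: balance=901726)
9 | pay 70153 | balance=845910
10 | pay 89138 | balance=770221
11 | pay 91768 | balance=690699
12 | pay 93431 | balance=608250
13 | pay 108900 | balance=509021
14 | pay 97506 | balance=419608
15 | pay 87869 | balance=338410
16 | pay 108740 | balance=235050
17 | pay 98791 | balance=139996

139996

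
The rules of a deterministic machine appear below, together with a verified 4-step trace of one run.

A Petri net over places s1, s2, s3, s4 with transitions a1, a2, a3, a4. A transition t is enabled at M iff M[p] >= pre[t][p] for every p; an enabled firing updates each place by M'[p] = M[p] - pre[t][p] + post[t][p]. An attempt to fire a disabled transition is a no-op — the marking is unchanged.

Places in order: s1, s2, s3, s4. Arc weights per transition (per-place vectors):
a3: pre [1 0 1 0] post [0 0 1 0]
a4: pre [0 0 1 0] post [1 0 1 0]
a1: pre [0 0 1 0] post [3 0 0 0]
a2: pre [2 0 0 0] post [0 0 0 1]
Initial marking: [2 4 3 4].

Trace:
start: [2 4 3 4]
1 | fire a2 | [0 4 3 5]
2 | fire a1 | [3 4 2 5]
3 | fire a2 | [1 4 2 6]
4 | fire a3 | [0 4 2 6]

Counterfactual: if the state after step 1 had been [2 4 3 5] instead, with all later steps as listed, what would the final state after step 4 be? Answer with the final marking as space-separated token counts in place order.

state after step 1 := [2 4 3 5]
2 | fire a1 | [5 4 2 5]
3 | fire a2 | [3 4 2 6]
4 | fire a3 | [2 4 2 6]

2 4 2 6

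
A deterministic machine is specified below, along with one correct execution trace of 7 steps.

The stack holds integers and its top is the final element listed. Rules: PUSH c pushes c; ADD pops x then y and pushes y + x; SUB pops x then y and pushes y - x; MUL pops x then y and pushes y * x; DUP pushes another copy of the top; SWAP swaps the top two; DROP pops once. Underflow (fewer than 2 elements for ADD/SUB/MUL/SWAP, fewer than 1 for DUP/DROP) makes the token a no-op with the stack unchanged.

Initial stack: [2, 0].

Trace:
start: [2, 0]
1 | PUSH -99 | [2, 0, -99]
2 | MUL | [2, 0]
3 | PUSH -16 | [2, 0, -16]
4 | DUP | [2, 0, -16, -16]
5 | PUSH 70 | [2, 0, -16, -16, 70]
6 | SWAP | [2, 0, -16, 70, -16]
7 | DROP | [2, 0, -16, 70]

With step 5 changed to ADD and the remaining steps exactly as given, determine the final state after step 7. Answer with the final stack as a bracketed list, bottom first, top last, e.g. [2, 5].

(re-executing from step 5 with the substitution; state before step 5: [2, 0, -16, -16])
5 | ADD | [2, 0, -32]
6 | SWAP | [2, -32, 0]
7 | DROP | [2, -32]

[2, -32]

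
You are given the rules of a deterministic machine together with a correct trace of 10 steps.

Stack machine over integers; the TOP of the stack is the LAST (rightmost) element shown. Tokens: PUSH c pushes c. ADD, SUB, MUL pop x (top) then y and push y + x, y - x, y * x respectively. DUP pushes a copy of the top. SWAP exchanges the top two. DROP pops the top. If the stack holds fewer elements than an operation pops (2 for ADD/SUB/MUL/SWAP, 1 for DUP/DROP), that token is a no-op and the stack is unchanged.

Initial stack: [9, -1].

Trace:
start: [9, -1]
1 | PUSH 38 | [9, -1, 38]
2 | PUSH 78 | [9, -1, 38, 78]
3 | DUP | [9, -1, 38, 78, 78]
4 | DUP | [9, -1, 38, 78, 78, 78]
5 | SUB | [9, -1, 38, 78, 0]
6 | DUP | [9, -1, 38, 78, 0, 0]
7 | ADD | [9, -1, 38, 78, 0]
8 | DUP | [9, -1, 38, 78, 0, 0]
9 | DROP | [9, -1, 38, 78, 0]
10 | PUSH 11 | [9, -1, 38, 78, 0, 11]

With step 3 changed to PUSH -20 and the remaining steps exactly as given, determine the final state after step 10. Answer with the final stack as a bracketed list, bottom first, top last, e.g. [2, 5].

(re-executing from step 3 with the substitution; state before step 3: [9, -1, 38, 78])
3 | PUSH -20 | [9, -1, 38, 78, -20]
4 | DUP | [9, -1, 38, 78, -20, -20]
5 | SUB | [9, -1, 38, 78, 0]
6 | DUP | [9, -1, 38, 78, 0, 0]
7 | ADD | [9, -1, 38, 78, 0]
8 | DUP | [9, -1, 38, 78, 0, 0]
9 | DROP | [9, -1, 38, 78, 0]
10 | PUSH 11 | [9, -1, 38, 78, 0, 11]

[9, -1, 38, 78, 0, 11]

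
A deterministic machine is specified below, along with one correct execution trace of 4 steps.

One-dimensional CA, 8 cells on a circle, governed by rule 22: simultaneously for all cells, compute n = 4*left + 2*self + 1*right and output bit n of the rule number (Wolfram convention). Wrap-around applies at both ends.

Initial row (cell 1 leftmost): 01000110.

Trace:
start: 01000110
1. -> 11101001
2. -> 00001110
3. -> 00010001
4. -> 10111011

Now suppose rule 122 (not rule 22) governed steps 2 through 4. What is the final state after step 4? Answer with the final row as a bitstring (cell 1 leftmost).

(re-executing steps 2..4 under rule 122; state before step 2: 11101001)
2. -> 00110111
3. -> 11111101
4. -> 00000111

00000111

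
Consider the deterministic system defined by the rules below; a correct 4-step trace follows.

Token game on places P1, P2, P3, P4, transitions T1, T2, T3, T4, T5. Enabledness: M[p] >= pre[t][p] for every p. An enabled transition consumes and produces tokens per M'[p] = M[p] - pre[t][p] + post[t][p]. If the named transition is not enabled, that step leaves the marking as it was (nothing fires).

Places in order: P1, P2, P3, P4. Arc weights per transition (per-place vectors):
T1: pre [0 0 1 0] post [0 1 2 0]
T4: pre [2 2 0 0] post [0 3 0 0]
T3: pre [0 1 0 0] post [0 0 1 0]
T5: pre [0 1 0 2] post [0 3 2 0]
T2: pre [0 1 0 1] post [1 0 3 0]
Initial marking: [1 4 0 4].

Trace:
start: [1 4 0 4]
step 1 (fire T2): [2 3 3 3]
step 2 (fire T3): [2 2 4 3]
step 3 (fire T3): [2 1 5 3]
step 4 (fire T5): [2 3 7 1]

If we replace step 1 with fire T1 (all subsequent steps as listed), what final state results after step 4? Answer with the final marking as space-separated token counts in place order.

(re-executing from step 1 with the substitution; state before step 1: [1 4 0 4])
step 1 (fire T1): [1 4 0 4]
step 2 (fire T3): [1 3 1 4]
step 3 (fire T3): [1 2 2 4]
step 4 (fire T5): [1 4 4 2]

1 4 4 2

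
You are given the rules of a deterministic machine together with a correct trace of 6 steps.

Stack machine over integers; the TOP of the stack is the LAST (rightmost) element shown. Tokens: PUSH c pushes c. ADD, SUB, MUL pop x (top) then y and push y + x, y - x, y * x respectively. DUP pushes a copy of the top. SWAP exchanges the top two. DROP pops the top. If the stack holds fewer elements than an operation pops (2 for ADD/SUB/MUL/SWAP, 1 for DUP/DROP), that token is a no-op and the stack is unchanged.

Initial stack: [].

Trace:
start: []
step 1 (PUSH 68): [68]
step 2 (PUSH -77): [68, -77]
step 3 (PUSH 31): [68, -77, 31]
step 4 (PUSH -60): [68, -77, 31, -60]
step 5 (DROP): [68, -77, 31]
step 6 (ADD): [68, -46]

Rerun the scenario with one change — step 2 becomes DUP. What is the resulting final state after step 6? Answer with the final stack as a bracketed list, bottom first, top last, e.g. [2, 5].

[68, 99]

(re-executing from step 2 with the substitution; state before step 2: [68])
step 2 (DUP): [68, 68]
step 3 (PUSH 31): [68, 68, 31]
step 4 (PUSH -60): [68, 68, 31, -60]
step 5 (DROP): [68, 68, 31]
step 6 (ADD): [68, 99]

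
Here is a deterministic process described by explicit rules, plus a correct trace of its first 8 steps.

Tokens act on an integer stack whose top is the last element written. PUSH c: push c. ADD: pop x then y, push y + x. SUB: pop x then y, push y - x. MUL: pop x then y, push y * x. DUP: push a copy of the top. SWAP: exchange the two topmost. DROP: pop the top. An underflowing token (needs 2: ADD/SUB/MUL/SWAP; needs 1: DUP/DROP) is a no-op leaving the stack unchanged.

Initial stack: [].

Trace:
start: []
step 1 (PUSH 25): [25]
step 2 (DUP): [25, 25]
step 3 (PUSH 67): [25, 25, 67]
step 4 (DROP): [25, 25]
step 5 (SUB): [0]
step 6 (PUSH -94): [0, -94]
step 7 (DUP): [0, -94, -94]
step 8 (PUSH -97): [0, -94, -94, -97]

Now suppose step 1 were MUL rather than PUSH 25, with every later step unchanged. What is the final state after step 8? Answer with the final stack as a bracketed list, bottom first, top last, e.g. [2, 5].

(re-executing from step 1 with the substitution; state before step 1: [])
step 1 (MUL): []
step 2 (DUP): []
step 3 (PUSH 67): [67]
step 4 (DROP): []
step 5 (SUB): []
step 6 (PUSH -94): [-94]
step 7 (DUP): [-94, -94]
step 8 (PUSH -97): [-94, -94, -97]

[-94, -94, -97]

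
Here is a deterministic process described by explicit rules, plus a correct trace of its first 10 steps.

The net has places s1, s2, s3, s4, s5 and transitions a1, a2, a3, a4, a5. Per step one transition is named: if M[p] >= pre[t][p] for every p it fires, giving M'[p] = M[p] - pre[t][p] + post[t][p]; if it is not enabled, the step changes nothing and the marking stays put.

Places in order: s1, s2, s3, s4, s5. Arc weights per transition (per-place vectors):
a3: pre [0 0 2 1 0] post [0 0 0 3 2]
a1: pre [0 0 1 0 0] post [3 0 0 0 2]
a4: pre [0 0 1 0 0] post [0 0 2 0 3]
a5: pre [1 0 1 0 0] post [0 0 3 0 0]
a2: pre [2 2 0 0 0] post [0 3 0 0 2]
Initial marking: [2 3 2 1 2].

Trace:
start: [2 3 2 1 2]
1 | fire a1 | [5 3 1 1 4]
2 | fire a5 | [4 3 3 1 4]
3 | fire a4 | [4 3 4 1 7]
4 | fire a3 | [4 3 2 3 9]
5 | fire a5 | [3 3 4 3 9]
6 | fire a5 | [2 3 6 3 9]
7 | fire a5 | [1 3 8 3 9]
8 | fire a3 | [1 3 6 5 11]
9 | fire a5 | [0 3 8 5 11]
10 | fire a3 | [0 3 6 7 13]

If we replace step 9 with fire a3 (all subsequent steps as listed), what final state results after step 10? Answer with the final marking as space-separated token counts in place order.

(re-executing from step 9 with the substitution; state before step 9: [1 3 6 5 11])
9 | fire a3 | [1 3 4 7 13]
10 | fire a3 | [1 3 2 9 15]

1 3 2 9 15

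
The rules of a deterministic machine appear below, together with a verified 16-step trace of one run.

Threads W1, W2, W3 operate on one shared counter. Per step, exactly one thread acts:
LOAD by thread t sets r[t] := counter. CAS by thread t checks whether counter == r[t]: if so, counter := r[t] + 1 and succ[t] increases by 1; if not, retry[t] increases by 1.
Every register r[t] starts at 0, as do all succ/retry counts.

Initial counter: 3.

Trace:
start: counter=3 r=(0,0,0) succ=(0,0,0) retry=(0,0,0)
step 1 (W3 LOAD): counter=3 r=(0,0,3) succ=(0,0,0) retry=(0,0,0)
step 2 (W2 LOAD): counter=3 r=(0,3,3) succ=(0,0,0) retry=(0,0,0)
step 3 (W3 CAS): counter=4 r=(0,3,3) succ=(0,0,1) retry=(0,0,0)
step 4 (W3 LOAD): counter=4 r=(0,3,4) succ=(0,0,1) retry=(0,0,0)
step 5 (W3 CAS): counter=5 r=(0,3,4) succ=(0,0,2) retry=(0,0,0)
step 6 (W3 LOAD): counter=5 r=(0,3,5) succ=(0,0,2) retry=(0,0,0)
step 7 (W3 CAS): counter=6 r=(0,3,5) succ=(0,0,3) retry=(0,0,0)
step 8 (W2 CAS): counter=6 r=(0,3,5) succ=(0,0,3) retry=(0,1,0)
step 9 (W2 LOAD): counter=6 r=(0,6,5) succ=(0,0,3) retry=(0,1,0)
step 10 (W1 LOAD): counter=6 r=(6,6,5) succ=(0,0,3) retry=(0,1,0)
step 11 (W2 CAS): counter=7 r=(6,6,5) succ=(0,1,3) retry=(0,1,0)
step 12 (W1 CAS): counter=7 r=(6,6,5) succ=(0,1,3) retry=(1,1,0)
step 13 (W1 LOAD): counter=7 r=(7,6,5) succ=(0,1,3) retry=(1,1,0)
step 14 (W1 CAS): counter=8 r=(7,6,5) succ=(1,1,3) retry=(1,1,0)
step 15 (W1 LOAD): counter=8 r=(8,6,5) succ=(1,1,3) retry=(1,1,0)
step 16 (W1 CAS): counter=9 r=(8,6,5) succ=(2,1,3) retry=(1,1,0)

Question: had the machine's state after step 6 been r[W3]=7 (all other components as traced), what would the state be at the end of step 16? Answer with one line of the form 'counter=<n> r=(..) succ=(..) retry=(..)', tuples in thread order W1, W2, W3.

counter=8 r=(7,5,7) succ=(2,1,2) retry=(1,1,1)

state after step 6 := counter=5 r=(0,3,7) succ=(0,0,2) retry=(0,0,0)
step 7 (W3 CAS): counter=5 r=(0,3,7) succ=(0,0,2) retry=(0,0,1)
step 8 (W2 CAS): counter=5 r=(0,3,7) succ=(0,0,2) retry=(0,1,1)
step 9 (W2 LOAD): counter=5 r=(0,5,7) succ=(0,0,2) retry=(0,1,1)
step 10 (W1 LOAD): counter=5 r=(5,5,7) succ=(0,0,2) retry=(0,1,1)
step 11 (W2 CAS): counter=6 r=(5,5,7) succ=(0,1,2) retry=(0,1,1)
step 12 (W1 CAS): counter=6 r=(5,5,7) succ=(0,1,2) retry=(1,1,1)
step 13 (W1 LOAD): counter=6 r=(6,5,7) succ=(0,1,2) retry=(1,1,1)
step 14 (W1 CAS): counter=7 r=(6,5,7) succ=(1,1,2) retry=(1,1,1)
step 15 (W1 LOAD): counter=7 r=(7,5,7) succ=(1,1,2) retry=(1,1,1)
step 16 (W1 CAS): counter=8 r=(7,5,7) succ=(2,1,2) retry=(1,1,1)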